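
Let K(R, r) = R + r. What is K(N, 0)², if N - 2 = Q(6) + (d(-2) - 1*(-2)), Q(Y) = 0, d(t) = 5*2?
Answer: 196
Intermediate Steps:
d(t) = 10
N = 14 (N = 2 + (0 + (10 - 1*(-2))) = 2 + (0 + (10 + 2)) = 2 + (0 + 12) = 2 + 12 = 14)
K(N, 0)² = (14 + 0)² = 14² = 196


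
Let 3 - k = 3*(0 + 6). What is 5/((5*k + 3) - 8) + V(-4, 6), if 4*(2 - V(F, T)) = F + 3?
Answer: 35/16 ≈ 2.1875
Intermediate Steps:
k = -15 (k = 3 - 3*(0 + 6) = 3 - 3*6 = 3 - 1*18 = 3 - 18 = -15)
V(F, T) = 5/4 - F/4 (V(F, T) = 2 - (F + 3)/4 = 2 - (3 + F)/4 = 2 + (-¾ - F/4) = 5/4 - F/4)
5/((5*k + 3) - 8) + V(-4, 6) = 5/((5*(-15) + 3) - 8) + (5/4 - ¼*(-4)) = 5/((-75 + 3) - 8) + (5/4 + 1) = 5/(-72 - 8) + 9/4 = 5/(-80) + 9/4 = -1/80*5 + 9/4 = -1/16 + 9/4 = 35/16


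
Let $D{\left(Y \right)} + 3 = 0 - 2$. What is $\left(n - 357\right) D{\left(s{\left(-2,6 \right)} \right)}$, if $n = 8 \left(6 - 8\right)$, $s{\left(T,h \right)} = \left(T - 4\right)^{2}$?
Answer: $1865$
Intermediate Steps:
$s{\left(T,h \right)} = \left(-4 + T\right)^{2}$
$D{\left(Y \right)} = -5$ ($D{\left(Y \right)} = -3 + \left(0 - 2\right) = -3 - 2 = -5$)
$n = -16$ ($n = 8 \left(-2\right) = -16$)
$\left(n - 357\right) D{\left(s{\left(-2,6 \right)} \right)} = \left(-16 - 357\right) \left(-5\right) = \left(-373\right) \left(-5\right) = 1865$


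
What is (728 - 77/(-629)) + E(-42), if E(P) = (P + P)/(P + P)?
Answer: 458618/629 ≈ 729.12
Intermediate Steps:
E(P) = 1 (E(P) = (2*P)/((2*P)) = (2*P)*(1/(2*P)) = 1)
(728 - 77/(-629)) + E(-42) = (728 - 77/(-629)) + 1 = (728 - 77*(-1/629)) + 1 = (728 + 77/629) + 1 = 457989/629 + 1 = 458618/629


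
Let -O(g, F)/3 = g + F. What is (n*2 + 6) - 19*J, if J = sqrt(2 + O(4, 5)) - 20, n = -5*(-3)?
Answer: 416 - 95*I ≈ 416.0 - 95.0*I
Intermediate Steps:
n = 15
O(g, F) = -3*F - 3*g (O(g, F) = -3*(g + F) = -3*(F + g) = -3*F - 3*g)
J = -20 + 5*I (J = sqrt(2 + (-3*5 - 3*4)) - 20 = sqrt(2 + (-15 - 12)) - 20 = sqrt(2 - 27) - 20 = sqrt(-25) - 20 = 5*I - 20 = -20 + 5*I ≈ -20.0 + 5.0*I)
(n*2 + 6) - 19*J = (15*2 + 6) - 19*(-20 + 5*I) = (30 + 6) + (380 - 95*I) = 36 + (380 - 95*I) = 416 - 95*I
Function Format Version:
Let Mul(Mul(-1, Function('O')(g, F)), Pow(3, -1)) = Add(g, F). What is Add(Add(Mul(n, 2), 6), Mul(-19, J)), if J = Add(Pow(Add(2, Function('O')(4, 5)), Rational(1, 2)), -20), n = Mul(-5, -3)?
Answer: Add(416, Mul(-95, I)) ≈ Add(416.00, Mul(-95.000, I))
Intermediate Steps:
n = 15
Function('O')(g, F) = Add(Mul(-3, F), Mul(-3, g)) (Function('O')(g, F) = Mul(-3, Add(g, F)) = Mul(-3, Add(F, g)) = Add(Mul(-3, F), Mul(-3, g)))
J = Add(-20, Mul(5, I)) (J = Add(Pow(Add(2, Add(Mul(-3, 5), Mul(-3, 4))), Rational(1, 2)), -20) = Add(Pow(Add(2, Add(-15, -12)), Rational(1, 2)), -20) = Add(Pow(Add(2, -27), Rational(1, 2)), -20) = Add(Pow(-25, Rational(1, 2)), -20) = Add(Mul(5, I), -20) = Add(-20, Mul(5, I)) ≈ Add(-20.000, Mul(5.0000, I)))
Add(Add(Mul(n, 2), 6), Mul(-19, J)) = Add(Add(Mul(15, 2), 6), Mul(-19, Add(-20, Mul(5, I)))) = Add(Add(30, 6), Add(380, Mul(-95, I))) = Add(36, Add(380, Mul(-95, I))) = Add(416, Mul(-95, I))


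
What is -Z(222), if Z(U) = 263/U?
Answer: -263/222 ≈ -1.1847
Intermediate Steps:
-Z(222) = -263/222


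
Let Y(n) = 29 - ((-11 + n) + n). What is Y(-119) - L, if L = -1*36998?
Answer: 37276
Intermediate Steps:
Y(n) = 40 - 2*n (Y(n) = 29 - (-11 + 2*n) = 29 + (11 - 2*n) = 40 - 2*n)
L = -36998
Y(-119) - L = (40 - 2*(-119)) - 1*(-36998) = (40 + 238) + 36998 = 278 + 36998 = 37276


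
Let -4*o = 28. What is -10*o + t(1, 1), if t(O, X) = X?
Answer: 71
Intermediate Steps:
o = -7 (o = -1/4*28 = -7)
-10*o + t(1, 1) = -10*(-7) + 1 = 70 + 1 = 71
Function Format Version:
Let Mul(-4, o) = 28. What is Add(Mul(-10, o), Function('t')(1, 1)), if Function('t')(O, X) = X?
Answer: 71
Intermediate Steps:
o = -7 (o = Mul(Rational(-1, 4), 28) = -7)
Add(Mul(-10, o), Function('t')(1, 1)) = Add(Mul(-10, -7), 1) = Add(70, 1) = 71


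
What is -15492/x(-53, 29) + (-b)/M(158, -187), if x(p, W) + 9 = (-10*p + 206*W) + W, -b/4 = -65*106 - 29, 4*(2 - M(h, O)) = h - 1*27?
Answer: 180081845/200613 ≈ 897.66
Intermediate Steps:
M(h, O) = 35/4 - h/4 (M(h, O) = 2 - (h - 1*27)/4 = 2 - (h - 27)/4 = 2 - (-27 + h)/4 = 2 + (27/4 - h/4) = 35/4 - h/4)
b = 27676 (b = -4*(-65*106 - 29) = -4*(-6890 - 29) = -4*(-6919) = 27676)
x(p, W) = -9 - 10*p + 207*W (x(p, W) = -9 + ((-10*p + 206*W) + W) = -9 + (-10*p + 207*W) = -9 - 10*p + 207*W)
-15492/x(-53, 29) + (-b)/M(158, -187) = -15492/(-9 - 10*(-53) + 207*29) + (-1*27676)/(35/4 - ¼*158) = -15492/(-9 + 530 + 6003) - 27676/(35/4 - 79/2) = -15492/6524 - 27676/(-123/4) = -15492*1/6524 - 27676*(-4/123) = -3873/1631 + 110704/123 = 180081845/200613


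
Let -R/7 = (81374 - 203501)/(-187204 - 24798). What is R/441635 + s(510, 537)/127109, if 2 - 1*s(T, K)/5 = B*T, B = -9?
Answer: 307082687284757/1700128330449490 ≈ 0.18062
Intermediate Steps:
s(T, K) = 10 + 45*T (s(T, K) = 10 - (-45)*T = 10 + 45*T)
R = -122127/30286 (R = -7*(81374 - 203501)/(-187204 - 24798) = -(-854889)/(-212002) = -(-854889)*(-1)/212002 = -7*122127/212002 = -122127/30286 ≈ -4.0325)
R/441635 + s(510, 537)/127109 = -122127/30286/441635 + (10 + 45*510)/127109 = -122127/30286*1/441635 + (10 + 22950)*(1/127109) = -122127/13375357610 + 22960*(1/127109) = -122127/13375357610 + 22960/127109 = 307082687284757/1700128330449490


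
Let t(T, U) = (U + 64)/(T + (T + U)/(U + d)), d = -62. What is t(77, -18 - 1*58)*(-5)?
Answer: 1656/2125 ≈ 0.77929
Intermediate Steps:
t(T, U) = (64 + U)/(T + (T + U)/(-62 + U)) (t(T, U) = (U + 64)/(T + (T + U)/(U - 62)) = (64 + U)/(T + (T + U)/(-62 + U)))
t(77, -18 - 1*58)*(-5) = ((-3968 + (-18 - 1*58)**2 + 2*(-18 - 1*58))/((-18 - 1*58) - 61*77 + 77*(-18 - 1*58)))*(-5) = ((-3968 + (-18 - 58)**2 + 2*(-18 - 58))/((-18 - 58) - 4697 + 77*(-18 - 58)))*(-5) = ((-3968 + (-76)**2 + 2*(-76))/(-76 - 4697 + 77*(-76)))*(-5) = ((-3968 + 5776 - 152)/(-76 - 4697 - 5852))*(-5) = (1656/(-10625))*(-5) = -1/10625*1656*(-5) = -1656/10625*(-5) = 1656/2125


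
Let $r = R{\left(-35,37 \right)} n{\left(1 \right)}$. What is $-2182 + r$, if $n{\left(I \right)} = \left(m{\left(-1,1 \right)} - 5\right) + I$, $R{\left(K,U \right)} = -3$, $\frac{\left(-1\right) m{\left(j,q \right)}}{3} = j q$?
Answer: $-2179$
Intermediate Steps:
$m{\left(j,q \right)} = - 3 j q$
$n{\left(I \right)} = -2 + I$ ($n{\left(I \right)} = \left(\left(-3\right) \left(-1\right) 1 - 5\right) + I = \left(3 - 5\right) + I = -2 + I$)
$r = 3$ ($r = - 3 \left(-2 + 1\right) = \left(-3\right) \left(-1\right) = 3$)
$-2182 + r = -2182 + 3 = -2179$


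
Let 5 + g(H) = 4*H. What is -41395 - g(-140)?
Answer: -40830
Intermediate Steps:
g(H) = -5 + 4*H
-41395 - g(-140) = -41395 - (-5 + 4*(-140)) = -41395 - (-5 - 560) = -41395 - 1*(-565) = -41395 + 565 = -40830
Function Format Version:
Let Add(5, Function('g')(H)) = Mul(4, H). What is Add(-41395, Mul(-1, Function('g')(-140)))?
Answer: -40830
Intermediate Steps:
Function('g')(H) = Add(-5, Mul(4, H))
Add(-41395, Mul(-1, Function('g')(-140))) = Add(-41395, Mul(-1, Add(-5, Mul(4, -140)))) = Add(-41395, Mul(-1, Add(-5, -560))) = Add(-41395, Mul(-1, -565)) = Add(-41395, 565) = -40830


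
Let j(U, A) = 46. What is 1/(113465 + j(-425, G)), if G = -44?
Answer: 1/113511 ≈ 8.8097e-6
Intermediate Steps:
1/(113465 + j(-425, G)) = 1/(113465 + 46) = 1/113511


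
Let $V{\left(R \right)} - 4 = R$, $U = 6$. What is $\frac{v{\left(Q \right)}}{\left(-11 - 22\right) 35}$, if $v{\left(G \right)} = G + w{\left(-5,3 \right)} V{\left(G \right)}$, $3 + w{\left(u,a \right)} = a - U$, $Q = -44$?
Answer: $- \frac{28}{165} \approx -0.1697$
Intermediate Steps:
$V{\left(R \right)} = 4 + R$
$w{\left(u,a \right)} = -9 + a$ ($w{\left(u,a \right)} = -3 + \left(a - 6\right) = -3 + \left(-6 + a\right) = -9 + a$)
$v{\left(G \right)} = -24 - 5 G$ ($v{\left(G \right)} = G + \left(-9 + 3\right) \left(4 + G\right) = G - 6 \left(4 + G\right) = G - \left(24 + 6 G\right) = -24 - 5 G$)
$\frac{v{\left(Q \right)}}{\left(-11 - 22\right) 35} = \frac{-24 - -220}{\left(-11 - 22\right) 35} = \frac{-24 + 220}{\left(-33\right) 35} = \frac{196}{-1155} = 196 \left(- \frac{1}{1155}\right) = - \frac{28}{165}$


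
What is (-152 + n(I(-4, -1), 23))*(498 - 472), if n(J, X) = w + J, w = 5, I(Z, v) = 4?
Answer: -3718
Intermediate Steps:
n(J, X) = 5 + J
(-152 + n(I(-4, -1), 23))*(498 - 472) = (-152 + (5 + 4))*(498 - 472) = (-152 + 9)*26 = -143*26 = -3718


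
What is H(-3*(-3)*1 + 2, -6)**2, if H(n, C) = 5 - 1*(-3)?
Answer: 64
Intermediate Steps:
H(n, C) = 8 (H(n, C) = 5 + 3 = 8)
H(-3*(-3)*1 + 2, -6)**2 = 8**2 = 64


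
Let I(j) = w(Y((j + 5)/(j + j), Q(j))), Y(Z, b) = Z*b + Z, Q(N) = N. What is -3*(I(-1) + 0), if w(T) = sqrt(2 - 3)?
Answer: -3*I ≈ -3.0*I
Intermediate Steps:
Y(Z, b) = Z + Z*b
w(T) = I (w(T) = sqrt(-1) = I)
I(j) = I
-3*(I(-1) + 0) = -3*(I + 0) = -3*I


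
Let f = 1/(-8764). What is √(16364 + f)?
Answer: √314220282145/4382 ≈ 127.92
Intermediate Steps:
f = -1/8764 ≈ -0.00011410
√(16364 + f) = √(16364 - 1/8764) = √(143414095/8764) = √314220282145/4382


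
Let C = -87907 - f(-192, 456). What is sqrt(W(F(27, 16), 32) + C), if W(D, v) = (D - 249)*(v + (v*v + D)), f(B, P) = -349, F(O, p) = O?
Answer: 4*I*sqrt(20499) ≈ 572.7*I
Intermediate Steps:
W(D, v) = (-249 + D)*(D + v + v**2) (W(D, v) = (-249 + D)*(v + (v**2 + D)) = (-249 + D)*(v + (D + v**2)) = (-249 + D)*(D + v + v**2))
C = -87558 (C = -87907 - 1*(-349) = -87907 + 349 = -87558)
sqrt(W(F(27, 16), 32) + C) = sqrt((27**2 - 249*27 - 249*32 - 249*32**2 + 27*32 + 27*32**2) - 87558) = sqrt((729 - 6723 - 7968 - 249*1024 + 864 + 27*1024) - 87558) = sqrt((729 - 6723 - 7968 - 254976 + 864 + 27648) - 87558) = sqrt(-240426 - 87558) = sqrt(-327984) = 4*I*sqrt(20499)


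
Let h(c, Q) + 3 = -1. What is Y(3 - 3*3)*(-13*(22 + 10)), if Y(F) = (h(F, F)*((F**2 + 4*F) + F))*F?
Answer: -59904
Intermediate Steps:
h(c, Q) = -4 (h(c, Q) = -3 - 1 = -4)
Y(F) = F*(-20*F - 4*F**2) (Y(F) = (-4*((F**2 + 4*F) + F))*F = (-4*(F**2 + 5*F))*F = (-20*F - 4*F**2)*F = F*(-20*F - 4*F**2))
Y(3 - 3*3)*(-13*(22 + 10)) = (4*(3 - 3*3)**2*(-5 - (3 - 3*3)))*(-13*(22 + 10)) = (4*(3 - 9)**2*(-5 - (3 - 9)))*(-13*32) = (4*(-6)**2*(-5 - 1*(-6)))*(-416) = (4*36*(-5 + 6))*(-416) = (4*36*1)*(-416) = 144*(-416) = -59904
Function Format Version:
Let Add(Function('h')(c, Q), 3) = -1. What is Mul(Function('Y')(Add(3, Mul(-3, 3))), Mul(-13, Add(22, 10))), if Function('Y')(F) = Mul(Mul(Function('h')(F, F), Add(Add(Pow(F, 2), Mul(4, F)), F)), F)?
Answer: -59904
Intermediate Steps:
Function('h')(c, Q) = -4 (Function('h')(c, Q) = Add(-3, -1) = -4)
Function('Y')(F) = Mul(F, Add(Mul(-20, F), Mul(-4, Pow(F, 2)))) (Function('Y')(F) = Mul(Mul(-4, Add(Add(Pow(F, 2), Mul(4, F)), F)), F) = Mul(Mul(-4, Add(Pow(F, 2), Mul(5, F))), F) = Mul(Add(Mul(-20, F), Mul(-4, Pow(F, 2))), F) = Mul(F, Add(Mul(-20, F), Mul(-4, Pow(F, 2)))))
Mul(Function('Y')(Add(3, Mul(-3, 3))), Mul(-13, Add(22, 10))) = Mul(Mul(4, Pow(Add(3, Mul(-3, 3)), 2), Add(-5, Mul(-1, Add(3, Mul(-3, 3))))), Mul(-13, Add(22, 10))) = Mul(Mul(4, Pow(Add(3, -9), 2), Add(-5, Mul(-1, Add(3, -9)))), Mul(-13, 32)) = Mul(Mul(4, Pow(-6, 2), Add(-5, Mul(-1, -6))), -416) = Mul(Mul(4, 36, Add(-5, 6)), -416) = Mul(Mul(4, 36, 1), -416) = Mul(144, -416) = -59904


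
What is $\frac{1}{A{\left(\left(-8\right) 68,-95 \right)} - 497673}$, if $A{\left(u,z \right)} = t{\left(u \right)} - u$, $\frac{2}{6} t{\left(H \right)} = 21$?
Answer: $- \frac{1}{497066} \approx -2.0118 \cdot 10^{-6}$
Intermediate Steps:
$t{\left(H \right)} = 63$ ($t{\left(H \right)} = 3 \cdot 21 = 63$)
$A{\left(u,z \right)} = 63 - u$
$\frac{1}{A{\left(\left(-8\right) 68,-95 \right)} - 497673} = \frac{1}{\left(63 - \left(-8\right) 68\right) - 497673} = \frac{1}{\left(63 - -544\right) - 497673} = \frac{1}{\left(63 + 544\right) - 497673} = \frac{1}{607 - 497673} = \frac{1}{-497066} = - \frac{1}{497066}$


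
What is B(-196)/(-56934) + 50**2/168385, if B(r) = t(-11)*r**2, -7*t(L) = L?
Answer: -1002273068/958683159 ≈ -1.0455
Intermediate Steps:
t(L) = -L/7
B(r) = 11*r**2/7 (B(r) = (-1/7*(-11))*r**2 = 11*r**2/7)
B(-196)/(-56934) + 50**2/168385 = ((11/7)*(-196)**2)/(-56934) + 50**2/168385 = ((11/7)*38416)*(-1/56934) + 2500*(1/168385) = 60368*(-1/56934) + 500/33677 = -30184/28467 + 500/33677 = -1002273068/958683159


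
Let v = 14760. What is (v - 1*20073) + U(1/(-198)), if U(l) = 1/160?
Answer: -850079/160 ≈ -5313.0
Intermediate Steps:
U(l) = 1/160
(v - 1*20073) + U(1/(-198)) = (14760 - 1*20073) + 1/160 = (14760 - 20073) + 1/160 = -5313 + 1/160 = -850079/160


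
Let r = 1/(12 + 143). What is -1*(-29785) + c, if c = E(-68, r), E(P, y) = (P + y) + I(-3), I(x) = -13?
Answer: 4604121/155 ≈ 29704.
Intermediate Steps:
r = 1/155 ≈ 0.0064516
E(P, y) = -13 + P + y (E(P, y) = (P + y) - 13 = -13 + P + y)
c = -12554/155 (c = -13 - 68 + 1/155 = -12554/155 ≈ -80.994)
-1*(-29785) + c = -1*(-29785) - 12554/155 = 29785 - 12554/155 = 4604121/155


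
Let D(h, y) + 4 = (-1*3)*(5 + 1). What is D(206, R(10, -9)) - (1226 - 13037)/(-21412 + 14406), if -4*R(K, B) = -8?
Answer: -5353/226 ≈ -23.686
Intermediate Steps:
R(K, B) = 2 (R(K, B) = -¼*(-8) = 2)
D(h, y) = -22 (D(h, y) = -4 + (-1*3)*(5 + 1) = -4 - 3*6 = -4 - 18 = -22)
D(206, R(10, -9)) - (1226 - 13037)/(-21412 + 14406) = -22 - (1226 - 13037)/(-21412 + 14406) = -22 - (-11811)/(-7006) = -22 - (-11811)*(-1)/7006 = -22 - 1*381/226 = -22 - 381/226 = -5353/226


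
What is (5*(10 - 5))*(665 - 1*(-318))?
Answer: 24575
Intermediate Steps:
(5*(10 - 5))*(665 - 1*(-318)) = (5*5)*(665 + 318) = 25*983 = 24575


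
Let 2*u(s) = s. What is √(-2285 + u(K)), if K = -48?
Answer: I*√2309 ≈ 48.052*I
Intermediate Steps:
u(s) = s/2
√(-2285 + u(K)) = √(-2285 + (½)*(-48)) = √(-2285 - 24) = √(-2309) = I*√2309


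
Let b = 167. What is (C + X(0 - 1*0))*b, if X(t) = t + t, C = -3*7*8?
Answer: -28056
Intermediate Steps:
C = -168 (C = -21*8 = -168)
X(t) = 2*t
(C + X(0 - 1*0))*b = (-168 + 2*(0 - 1*0))*167 = (-168 + 2*(0 + 0))*167 = (-168 + 2*0)*167 = (-168 + 0)*167 = -168*167 = -28056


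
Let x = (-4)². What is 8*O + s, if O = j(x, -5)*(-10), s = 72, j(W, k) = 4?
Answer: -248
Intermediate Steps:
x = 16
O = -40 (O = 4*(-10) = -40)
8*O + s = 8*(-40) + 72 = -320 + 72 = -248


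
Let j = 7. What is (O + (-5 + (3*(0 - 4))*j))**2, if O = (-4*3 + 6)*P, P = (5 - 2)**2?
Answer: 20449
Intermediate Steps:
P = 9 (P = 3**2 = 9)
O = -54 (O = (-4*3 + 6)*9 = (-12 + 6)*9 = -6*9 = -54)
(O + (-5 + (3*(0 - 4))*j))**2 = (-54 + (-5 + (3*(0 - 4))*7))**2 = (-54 + (-5 + (3*(-4))*7))**2 = (-54 + (-5 - 12*7))**2 = (-54 + (-5 - 84))**2 = (-54 - 89)**2 = (-143)**2 = 20449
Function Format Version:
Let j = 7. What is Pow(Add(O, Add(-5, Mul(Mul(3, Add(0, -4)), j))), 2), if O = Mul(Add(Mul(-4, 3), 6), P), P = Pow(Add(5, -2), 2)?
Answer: 20449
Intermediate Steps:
P = 9 (P = Pow(3, 2) = 9)
O = -54 (O = Mul(Add(Mul(-4, 3), 6), 9) = Mul(Add(-12, 6), 9) = Mul(-6, 9) = -54)
Pow(Add(O, Add(-5, Mul(Mul(3, Add(0, -4)), j))), 2) = Pow(Add(-54, Add(-5, Mul(Mul(3, Add(0, -4)), 7))), 2) = Pow(Add(-54, Add(-5, Mul(Mul(3, -4), 7))), 2) = Pow(Add(-54, Add(-5, Mul(-12, 7))), 2) = Pow(Add(-54, Add(-5, -84)), 2) = Pow(Add(-54, -89), 2) = Pow(-143, 2) = 20449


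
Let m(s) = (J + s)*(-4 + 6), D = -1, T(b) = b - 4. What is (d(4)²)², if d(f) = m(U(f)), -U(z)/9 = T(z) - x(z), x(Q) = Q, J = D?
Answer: 24010000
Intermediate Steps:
T(b) = -4 + b
J = -1
U(z) = 36 (U(z) = -9*((-4 + z) - z) = -9*(-4) = 36)
m(s) = -2 + 2*s (m(s) = (-1 + s)*(-4 + 6) = (-1 + s)*2 = -2 + 2*s)
d(f) = 70 (d(f) = -2 + 2*36 = -2 + 72 = 70)
(d(4)²)² = (70²)² = 4900² = 24010000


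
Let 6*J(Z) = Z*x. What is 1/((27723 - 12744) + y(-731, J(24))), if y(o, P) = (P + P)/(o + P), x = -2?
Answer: 739/11069497 ≈ 6.6760e-5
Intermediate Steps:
J(Z) = -Z/3 (J(Z) = (Z*(-2))/6 = (-2*Z)/6 = -Z/3)
y(o, P) = 2*P/(P + o) (y(o, P) = (2*P)/(P + o) = 2*P/(P + o))
1/((27723 - 12744) + y(-731, J(24))) = 1/((27723 - 12744) + 2*(-⅓*24)/(-⅓*24 - 731)) = 1/(14979 + 2*(-8)/(-8 - 731)) = 1/(14979 + 2*(-8)/(-739)) = 1/(14979 + 2*(-8)*(-1/739)) = 1/(14979 + 16/739) = 1/(11069497/739) = 739/11069497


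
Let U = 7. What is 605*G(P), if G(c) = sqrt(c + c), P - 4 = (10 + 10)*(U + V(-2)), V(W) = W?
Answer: 2420*sqrt(13) ≈ 8725.4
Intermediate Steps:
P = 104 (P = 4 + (10 + 10)*(7 - 2) = 4 + 20*5 = 4 + 100 = 104)
G(c) = sqrt(2)*sqrt(c) (G(c) = sqrt(2*c) = sqrt(2)*sqrt(c))
605*G(P) = 605*(sqrt(2)*sqrt(104)) = 605*(sqrt(2)*(2*sqrt(26))) = 605*(4*sqrt(13)) = 2420*sqrt(13)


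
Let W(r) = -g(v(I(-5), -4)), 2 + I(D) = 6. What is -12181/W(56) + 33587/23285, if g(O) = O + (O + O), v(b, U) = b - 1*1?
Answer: 283936868/209565 ≈ 1354.9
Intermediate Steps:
I(D) = 4 (I(D) = -2 + 6 = 4)
v(b, U) = -1 + b (v(b, U) = b - 1 = -1 + b)
g(O) = 3*O (g(O) = O + 2*O = 3*O)
W(r) = -9 (W(r) = -3*(-1 + 4) = -3*3 = -1*9 = -9)
-12181/W(56) + 33587/23285 = -12181/(-9) + 33587/23285 = -12181*(-1/9) + 33587*(1/23285) = 12181/9 + 33587/23285 = 283936868/209565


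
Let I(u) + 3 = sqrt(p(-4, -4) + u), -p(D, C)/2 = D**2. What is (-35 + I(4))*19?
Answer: -722 + 38*I*sqrt(7) ≈ -722.0 + 100.54*I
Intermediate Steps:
p(D, C) = -2*D**2
I(u) = -3 + sqrt(-32 + u) (I(u) = -3 + sqrt(-2*(-4)**2 + u) = -3 + sqrt(-2*16 + u) = -3 + sqrt(-32 + u))
(-35 + I(4))*19 = (-35 + (-3 + sqrt(-32 + 4)))*19 = (-35 + (-3 + sqrt(-28)))*19 = (-35 + (-3 + 2*I*sqrt(7)))*19 = (-38 + 2*I*sqrt(7))*19 = -722 + 38*I*sqrt(7)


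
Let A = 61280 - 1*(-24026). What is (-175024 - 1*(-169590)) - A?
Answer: -90740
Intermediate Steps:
A = 85306 (A = 61280 + 24026 = 85306)
(-175024 - 1*(-169590)) - A = (-175024 - 1*(-169590)) - 1*85306 = (-175024 + 169590) - 85306 = -5434 - 85306 = -90740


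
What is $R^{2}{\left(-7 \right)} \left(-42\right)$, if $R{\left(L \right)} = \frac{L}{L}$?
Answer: $-42$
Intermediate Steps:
$R{\left(L \right)} = 1$
$R^{2}{\left(-7 \right)} \left(-42\right) = 1^{2} \left(-42\right) = 1 \left(-42\right) = -42$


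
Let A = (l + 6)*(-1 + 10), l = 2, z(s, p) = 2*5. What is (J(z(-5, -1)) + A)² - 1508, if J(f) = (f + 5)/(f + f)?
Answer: 60553/16 ≈ 3784.6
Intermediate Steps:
z(s, p) = 10
J(f) = (5 + f)/(2*f) (J(f) = (5 + f)/((2*f)) = (5 + f)*(1/(2*f)) = (5 + f)/(2*f))
A = 72 (A = (2 + 6)*(-1 + 10) = 8*9 = 72)
(J(z(-5, -1)) + A)² - 1508 = ((½)*(5 + 10)/10 + 72)² - 1508 = ((½)*(⅒)*15 + 72)² - 1508 = (¾ + 72)² - 1508 = (291/4)² - 1508 = 84681/16 - 1508 = 60553/16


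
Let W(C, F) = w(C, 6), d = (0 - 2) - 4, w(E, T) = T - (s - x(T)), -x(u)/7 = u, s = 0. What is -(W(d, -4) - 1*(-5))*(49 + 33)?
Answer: 2542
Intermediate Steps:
x(u) = -7*u
w(E, T) = -6*T (w(E, T) = T - (0 - (-7)*T) = T - (0 + 7*T) = T - 7*T = -6*T)
d = -6 (d = -2 - 4 = -6)
W(C, F) = -36 (W(C, F) = -6*6 = -36)
-(W(d, -4) - 1*(-5))*(49 + 33) = -(-36 - 1*(-5))*(49 + 33) = -(-36 + 5)*82 = -(-31)*82 = -1*(-2542) = 2542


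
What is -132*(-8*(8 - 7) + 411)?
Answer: -53196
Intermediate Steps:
-132*(-8*(8 - 7) + 411) = -132*(-8*1 + 411) = -132*(-8 + 411) = -132*403 = -53196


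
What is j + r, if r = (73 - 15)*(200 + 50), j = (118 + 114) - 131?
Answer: 14601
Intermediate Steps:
j = 101 (j = 232 - 131 = 101)
r = 14500 (r = 58*250 = 14500)
j + r = 101 + 14500 = 14601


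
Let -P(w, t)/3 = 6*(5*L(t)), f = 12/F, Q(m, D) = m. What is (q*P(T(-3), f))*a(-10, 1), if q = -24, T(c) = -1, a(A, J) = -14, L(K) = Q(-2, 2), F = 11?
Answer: 60480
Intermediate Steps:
L(K) = -2
f = 12/11 ≈ 1.0909
P(w, t) = 180 (P(w, t) = -18*5*(-2) = -18*(-10) = -3*(-60) = 180)
(q*P(T(-3), f))*a(-10, 1) = -24*180*(-14) = -4320*(-14) = 60480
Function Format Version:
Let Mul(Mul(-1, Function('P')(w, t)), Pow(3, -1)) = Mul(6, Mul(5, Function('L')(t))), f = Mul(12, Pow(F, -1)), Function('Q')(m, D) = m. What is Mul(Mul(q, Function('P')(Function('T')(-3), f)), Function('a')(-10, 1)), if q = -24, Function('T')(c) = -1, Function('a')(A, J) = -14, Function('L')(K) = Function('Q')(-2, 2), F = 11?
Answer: 60480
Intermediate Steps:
Function('L')(K) = -2
f = Rational(12, 11) (f = Mul(12, Pow(11, -1)) = Mul(12, Rational(1, 11)) = Rational(12, 11) ≈ 1.0909)
Function('P')(w, t) = 180 (Function('P')(w, t) = Mul(-3, Mul(6, Mul(5, -2))) = Mul(-3, Mul(6, -10)) = Mul(-3, -60) = 180)
Mul(Mul(q, Function('P')(Function('T')(-3), f)), Function('a')(-10, 1)) = Mul(Mul(-24, 180), -14) = Mul(-4320, -14) = 60480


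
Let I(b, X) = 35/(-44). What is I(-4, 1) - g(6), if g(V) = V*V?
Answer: -1619/44 ≈ -36.795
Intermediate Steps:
I(b, X) = -35/44 (I(b, X) = 35*(-1/44) = -35/44)
g(V) = V²
I(-4, 1) - g(6) = -35/44 - 1*6² = -35/44 - 1*36 = -35/44 - 36 = -1619/44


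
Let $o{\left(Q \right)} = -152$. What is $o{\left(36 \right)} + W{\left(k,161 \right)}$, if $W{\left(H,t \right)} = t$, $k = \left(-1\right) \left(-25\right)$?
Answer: $9$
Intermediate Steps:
$k = 25$
$o{\left(36 \right)} + W{\left(k,161 \right)} = -152 + 161 = 9$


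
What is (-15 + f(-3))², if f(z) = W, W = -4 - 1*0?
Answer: 361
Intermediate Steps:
W = -4 (W = -4 + 0 = -4)
f(z) = -4
(-15 + f(-3))² = (-15 - 4)² = (-19)² = 361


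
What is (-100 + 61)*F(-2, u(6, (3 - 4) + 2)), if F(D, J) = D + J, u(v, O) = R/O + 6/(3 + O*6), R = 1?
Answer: 13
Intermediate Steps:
u(v, O) = 1/O + 6/(3 + 6*O) (u(v, O) = 1/O + 6/(3 + O*6) = 1/O + 6/(3 + 6*O))
(-100 + 61)*F(-2, u(6, (3 - 4) + 2)) = (-100 + 61)*(-2 + (1 + 4*((3 - 4) + 2))/(((3 - 4) + 2)*(1 + 2*((3 - 4) + 2)))) = -39*(-2 + (1 + 4*(-1 + 2))/((-1 + 2)*(1 + 2*(-1 + 2)))) = -39*(-2 + (1 + 4*1)/(1*(1 + 2*1))) = -39*(-2 + 1*(1 + 4)/(1 + 2)) = -39*(-2 + 1*5/3) = -39*(-2 + 1*(⅓)*5) = -39*(-2 + 5/3) = -39*(-⅓) = 13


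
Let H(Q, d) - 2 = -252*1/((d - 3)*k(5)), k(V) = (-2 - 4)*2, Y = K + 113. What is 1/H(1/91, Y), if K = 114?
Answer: 32/67 ≈ 0.47761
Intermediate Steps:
Y = 227 (Y = 114 + 113 = 227)
k(V) = -12 (k(V) = -6*2 = -12)
H(Q, d) = 2 - 252/(36 - 12*d) (H(Q, d) = 2 - 252*(-1/(12*(d - 3))) = 2 - 252*(-1/(12*(-3 + d))) = 2 - 252/(36 - 12*d))
1/H(1/91, Y) = 1/((15 + 2*227)/(-3 + 227)) = 1/((15 + 454)/224) = 1/((1/224)*469) = 1/(67/32) = 32/67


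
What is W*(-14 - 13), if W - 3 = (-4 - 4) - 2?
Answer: 189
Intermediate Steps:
W = -7 (W = 3 + ((-4 - 4) - 2) = 3 + (-8 - 2) = 3 - 10 = -7)
W*(-14 - 13) = -7*(-14 - 13) = -7*(-27) = 189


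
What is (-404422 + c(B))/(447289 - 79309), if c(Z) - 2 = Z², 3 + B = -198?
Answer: -364019/367980 ≈ -0.98924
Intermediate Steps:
B = -201 (B = -3 - 198 = -201)
c(Z) = 2 + Z²
(-404422 + c(B))/(447289 - 79309) = (-404422 + (2 + (-201)²))/(447289 - 79309) = (-404422 + (2 + 40401))/367980 = (-404422 + 40403)*(1/367980) = -364019*1/367980 = -364019/367980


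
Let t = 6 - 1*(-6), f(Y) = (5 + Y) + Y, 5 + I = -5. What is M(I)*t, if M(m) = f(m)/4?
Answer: -45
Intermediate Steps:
I = -10 (I = -5 - 5 = -10)
f(Y) = 5 + 2*Y
t = 12 (t = 6 + 6 = 12)
M(m) = 5/4 + m/2 (M(m) = (5 + 2*m)/4 = (5 + 2*m)*(1/4) = 5/4 + m/2)
M(I)*t = (5/4 + (1/2)*(-10))*12 = (5/4 - 5)*12 = -15/4*12 = -45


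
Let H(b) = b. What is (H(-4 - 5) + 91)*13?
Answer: 1066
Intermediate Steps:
(H(-4 - 5) + 91)*13 = ((-4 - 5) + 91)*13 = (-9 + 91)*13 = 82*13 = 1066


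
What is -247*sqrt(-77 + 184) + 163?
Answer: 163 - 247*sqrt(107) ≈ -2392.0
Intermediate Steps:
-247*sqrt(-77 + 184) + 163 = -247*sqrt(107) + 163 = 163 - 247*sqrt(107)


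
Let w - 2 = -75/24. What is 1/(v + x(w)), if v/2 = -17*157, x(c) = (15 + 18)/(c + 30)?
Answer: -7/37358 ≈ -0.00018738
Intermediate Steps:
w = -9/8 (w = 2 - 75/24 = 2 - 75*1/24 = 2 - 25/8 = -9/8 ≈ -1.1250)
x(c) = 33/(30 + c)
v = -5338 (v = 2*(-17*157) = 2*(-2669) = -5338)
1/(v + x(w)) = 1/(-5338 + 33/(30 - 9/8)) = 1/(-5338 + 33/(231/8)) = 1/(-5338 + 33*(8/231)) = 1/(-5338 + 8/7) = 1/(-37358/7) = -7/37358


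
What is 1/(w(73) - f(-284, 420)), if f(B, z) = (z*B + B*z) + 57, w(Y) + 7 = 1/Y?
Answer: 73/17410209 ≈ 4.1929e-6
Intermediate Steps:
w(Y) = -7 + 1/Y
f(B, z) = 57 + 2*B*z (f(B, z) = (B*z + B*z) + 57 = 2*B*z + 57 = 57 + 2*B*z)
1/(w(73) - f(-284, 420)) = 1/((-7 + 1/73) - (57 + 2*(-284)*420)) = 1/((-7 + 1/73) - (57 - 238560)) = 1/(-510/73 - 1*(-238503)) = 1/(-510/73 + 238503) = 1/(17410209/73) = 73/17410209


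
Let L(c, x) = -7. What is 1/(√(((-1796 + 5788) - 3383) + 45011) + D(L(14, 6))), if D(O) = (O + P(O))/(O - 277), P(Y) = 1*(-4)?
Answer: -3124/3679526599 + 161312*√11405/3679526599 ≈ 0.0046811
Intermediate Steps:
P(Y) = -4
D(O) = (-4 + O)/(-277 + O) (D(O) = (O - 4)/(O - 277) = (-4 + O)/(-277 + O))
1/(√(((-1796 + 5788) - 3383) + 45011) + D(L(14, 6))) = 1/(√(((-1796 + 5788) - 3383) + 45011) + (-4 - 7)/(-277 - 7)) = 1/(√((3992 - 3383) + 45011) - 11/(-284)) = 1/(√(609 + 45011) - 1/284*(-11)) = 1/(√45620 + 11/284) = 1/(2*√11405 + 11/284) = 1/(11/284 + 2*√11405)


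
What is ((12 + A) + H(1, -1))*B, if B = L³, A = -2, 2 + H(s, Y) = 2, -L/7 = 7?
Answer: -1176490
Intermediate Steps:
L = -49 (L = -7*7 = -49)
H(s, Y) = 0 (H(s, Y) = -2 + 2 = 0)
B = -117649 (B = (-49)³ = -117649)
((12 + A) + H(1, -1))*B = ((12 - 2) + 0)*(-117649) = (10 + 0)*(-117649) = 10*(-117649) = -1176490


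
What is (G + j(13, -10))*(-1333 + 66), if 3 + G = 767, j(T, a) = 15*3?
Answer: -1025003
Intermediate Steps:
j(T, a) = 45
G = 764 (G = -3 + 767 = 764)
(G + j(13, -10))*(-1333 + 66) = (764 + 45)*(-1333 + 66) = 809*(-1267) = -1025003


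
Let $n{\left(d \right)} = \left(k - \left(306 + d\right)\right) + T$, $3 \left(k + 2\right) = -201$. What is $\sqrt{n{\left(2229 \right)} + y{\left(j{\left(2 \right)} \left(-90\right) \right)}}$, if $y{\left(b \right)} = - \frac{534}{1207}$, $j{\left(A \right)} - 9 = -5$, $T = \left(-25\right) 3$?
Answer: $\frac{9 i \sqrt{48191889}}{1207} \approx 51.763 i$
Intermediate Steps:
$k = -69$ ($k = -2 + \frac{1}{3} \left(-201\right) = -2 - 67 = -69$)
$T = -75$
$j{\left(A \right)} = 4$ ($j{\left(A \right)} = 9 - 5 = 4$)
$n{\left(d \right)} = -450 - d$ ($n{\left(d \right)} = \left(-69 - \left(306 + d\right)\right) - 75 = \left(-375 - d\right) - 75 = -450 - d$)
$y{\left(b \right)} = - \frac{534}{1207}$ ($y{\left(b \right)} = \left(-534\right) \frac{1}{1207} = - \frac{534}{1207}$)
$\sqrt{n{\left(2229 \right)} + y{\left(j{\left(2 \right)} \left(-90\right) \right)}} = \sqrt{\left(-450 - 2229\right) - \frac{534}{1207}} = \sqrt{-2679 - \frac{534}{1207}} = \sqrt{- \frac{3234087}{1207}} = \frac{9 i \sqrt{48191889}}{1207}$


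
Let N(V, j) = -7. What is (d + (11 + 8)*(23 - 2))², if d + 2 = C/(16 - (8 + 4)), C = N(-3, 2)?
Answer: 2499561/16 ≈ 1.5622e+5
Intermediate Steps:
C = -7
d = -15/4 (d = -2 - 7/(16 - (8 + 4)) = -2 - 7/(16 - 1*12) = -2 - 7/(16 - 12) = -2 - 7/4 = -15/4 ≈ -3.7500)
(d + (11 + 8)*(23 - 2))² = (-15/4 + (11 + 8)*(23 - 2))² = (-15/4 + 19*21)² = (-15/4 + 399)² = (1581/4)² = 2499561/16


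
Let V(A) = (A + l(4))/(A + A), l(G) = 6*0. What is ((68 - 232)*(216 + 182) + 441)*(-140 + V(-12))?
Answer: 18087849/2 ≈ 9.0439e+6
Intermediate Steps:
l(G) = 0
V(A) = 1/2 (V(A) = (A + 0)/(A + A) = A/((2*A)) = A*(1/(2*A)) = 1/2)
((68 - 232)*(216 + 182) + 441)*(-140 + V(-12)) = ((68 - 232)*(216 + 182) + 441)*(-140 + 1/2) = (-164*398 + 441)*(-279/2) = (-65272 + 441)*(-279/2) = -64831*(-279/2) = 18087849/2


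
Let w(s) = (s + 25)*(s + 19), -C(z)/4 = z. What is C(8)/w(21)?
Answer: -2/115 ≈ -0.017391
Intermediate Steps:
C(z) = -4*z
w(s) = (19 + s)*(25 + s) (w(s) = (25 + s)*(19 + s) = (19 + s)*(25 + s))
C(8)/w(21) = (-4*8)/(475 + 21² + 44*21) = -32/(475 + 441 + 924) = -32/1840 = -32*1/1840 = -2/115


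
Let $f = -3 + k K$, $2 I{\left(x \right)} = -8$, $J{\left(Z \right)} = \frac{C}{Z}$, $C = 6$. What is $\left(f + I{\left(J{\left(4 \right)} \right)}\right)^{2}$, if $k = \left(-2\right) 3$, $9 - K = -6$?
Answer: $9409$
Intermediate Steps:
$K = 15$ ($K = 9 - -6 = 9 + 6 = 15$)
$J{\left(Z \right)} = \frac{6}{Z}$
$I{\left(x \right)} = -4$ ($I{\left(x \right)} = \frac{1}{2} \left(-8\right) = -4$)
$k = -6$
$f = -93$ ($f = -3 - 90 = -93$)
$\left(f + I{\left(J{\left(4 \right)} \right)}\right)^{2} = \left(-93 - 4\right)^{2} = \left(-97\right)^{2} = 9409$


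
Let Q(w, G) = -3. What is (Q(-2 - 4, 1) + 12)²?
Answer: 81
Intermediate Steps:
(Q(-2 - 4, 1) + 12)² = (-3 + 12)² = 9² = 81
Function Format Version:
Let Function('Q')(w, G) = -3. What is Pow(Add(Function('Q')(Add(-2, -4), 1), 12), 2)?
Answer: 81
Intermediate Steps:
Pow(Add(Function('Q')(Add(-2, -4), 1), 12), 2) = Pow(Add(-3, 12), 2) = Pow(9, 2) = 81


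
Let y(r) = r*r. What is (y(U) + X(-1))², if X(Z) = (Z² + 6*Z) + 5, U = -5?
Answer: 625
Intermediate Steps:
y(r) = r²
X(Z) = 5 + Z² + 6*Z
(y(U) + X(-1))² = ((-5)² + (5 + (-1)² + 6*(-1)))² = (25 + (5 + 1 - 6))² = (25 + 0)² = 25² = 625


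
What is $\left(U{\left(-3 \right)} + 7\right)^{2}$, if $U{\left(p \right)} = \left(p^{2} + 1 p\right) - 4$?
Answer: $81$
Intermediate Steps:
$U{\left(p \right)} = -4 + p + p^{2}$ ($U{\left(p \right)} = \left(p^{2} + p\right) - 4 = \left(p + p^{2}\right) - 4 = -4 + p + p^{2}$)
$\left(U{\left(-3 \right)} + 7\right)^{2} = \left(\left(-4 - 3 + \left(-3\right)^{2}\right) + 7\right)^{2} = \left(\left(-4 - 3 + 9\right) + 7\right)^{2} = \left(2 + 7\right)^{2} = 9^{2} = 81$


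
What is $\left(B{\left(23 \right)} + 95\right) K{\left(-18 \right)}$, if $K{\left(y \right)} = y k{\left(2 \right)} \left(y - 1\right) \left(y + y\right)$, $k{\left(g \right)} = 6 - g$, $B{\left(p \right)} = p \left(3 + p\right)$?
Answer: $-34128864$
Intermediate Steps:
$K{\left(y \right)} = 8 y^{2} \left(-1 + y\right)$ ($K{\left(y \right)} = y \left(6 - 2\right) \left(y - 1\right) \left(y + y\right) = y \left(6 - 2\right) \left(-1 + y\right) 2 y = y 4 \cdot 2 y \left(-1 + y\right) = 4 y 2 y \left(-1 + y\right) = 8 y^{2} \left(-1 + y\right)$)
$\left(B{\left(23 \right)} + 95\right) K{\left(-18 \right)} = \left(23 \left(3 + 23\right) + 95\right) 8 \left(-18\right)^{2} \left(-1 - 18\right) = \left(23 \cdot 26 + 95\right) 8 \cdot 324 \left(-19\right) = \left(598 + 95\right) \left(-49248\right) = 693 \left(-49248\right) = -34128864$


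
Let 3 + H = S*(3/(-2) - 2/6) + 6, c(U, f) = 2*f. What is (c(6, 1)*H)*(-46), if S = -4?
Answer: -2852/3 ≈ -950.67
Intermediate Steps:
H = 31/3 (H = -3 + (-4*(3/(-2) - 2/6) + 6) = -3 + (-4*(3*(-½) - 2*⅙) + 6) = -3 + (-4*(-3/2 - ⅓) + 6) = -3 + (-4*(-11/6) + 6) = -3 + (22/3 + 6) = -3 + 40/3 = 31/3 ≈ 10.333)
(c(6, 1)*H)*(-46) = ((2*1)*(31/3))*(-46) = (2*(31/3))*(-46) = (62/3)*(-46) = -2852/3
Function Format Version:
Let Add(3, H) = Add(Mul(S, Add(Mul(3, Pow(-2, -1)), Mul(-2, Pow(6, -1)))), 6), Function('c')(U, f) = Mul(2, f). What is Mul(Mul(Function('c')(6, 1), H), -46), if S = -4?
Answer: Rational(-2852, 3) ≈ -950.67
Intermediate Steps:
H = Rational(31, 3) (H = Add(-3, Add(Mul(-4, Add(Mul(3, Pow(-2, -1)), Mul(-2, Pow(6, -1)))), 6)) = Add(-3, Add(Mul(-4, Add(Mul(3, Rational(-1, 2)), Mul(-2, Rational(1, 6)))), 6)) = Add(-3, Add(Mul(-4, Add(Rational(-3, 2), Rational(-1, 3))), 6)) = Add(-3, Add(Mul(-4, Rational(-11, 6)), 6)) = Add(-3, Add(Rational(22, 3), 6)) = Add(-3, Rational(40, 3)) = Rational(31, 3) ≈ 10.333)
Mul(Mul(Function('c')(6, 1), H), -46) = Mul(Mul(Mul(2, 1), Rational(31, 3)), -46) = Mul(Mul(2, Rational(31, 3)), -46) = Mul(Rational(62, 3), -46) = Rational(-2852, 3)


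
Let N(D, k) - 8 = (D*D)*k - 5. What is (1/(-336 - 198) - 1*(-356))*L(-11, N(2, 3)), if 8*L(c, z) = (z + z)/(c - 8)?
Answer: -950515/13528 ≈ -70.263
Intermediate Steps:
N(D, k) = 3 + k*D² (N(D, k) = 8 + ((D*D)*k - 5) = 8 + (D²*k - 5) = 8 + (k*D² - 5) = 8 + (-5 + k*D²) = 3 + k*D²)
L(c, z) = z/(4*(-8 + c)) (L(c, z) = ((z + z)/(c - 8))/8 = ((2*z)/(-8 + c))/8 = (2*z/(-8 + c))/8 = z/(4*(-8 + c)))
(1/(-336 - 198) - 1*(-356))*L(-11, N(2, 3)) = (1/(-336 - 198) - 1*(-356))*((3 + 3*2²)/(4*(-8 - 11))) = (1/(-534) + 356)*((¼)*(3 + 3*4)/(-19)) = (-1/534 + 356)*((¼)*(3 + 12)*(-1/19)) = 190103*((¼)*15*(-1/19))/534 = (190103/534)*(-15/76) = -950515/13528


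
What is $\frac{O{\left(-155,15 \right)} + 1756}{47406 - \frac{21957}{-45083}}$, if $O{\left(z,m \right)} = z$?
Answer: $\frac{72177883}{2137226655} \approx 0.033772$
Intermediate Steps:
$\frac{O{\left(-155,15 \right)} + 1756}{47406 - \frac{21957}{-45083}} = \frac{-155 + 1756}{47406 - \frac{21957}{-45083}} = \frac{1601}{47406 - - \frac{21957}{45083}} = \frac{1601}{47406 + \frac{21957}{45083}} = \frac{1601}{\frac{2137226655}{45083}} = 1601 \cdot \frac{45083}{2137226655} = \frac{72177883}{2137226655}$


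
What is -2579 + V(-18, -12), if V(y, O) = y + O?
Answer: -2609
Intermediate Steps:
V(y, O) = O + y
-2579 + V(-18, -12) = -2579 + (-12 - 18) = -2579 - 30 = -2609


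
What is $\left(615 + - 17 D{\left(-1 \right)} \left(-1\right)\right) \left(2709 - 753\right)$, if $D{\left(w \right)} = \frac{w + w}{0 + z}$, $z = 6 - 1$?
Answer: $\frac{5948196}{5} \approx 1.1896 \cdot 10^{6}$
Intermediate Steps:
$z = 5$
$D{\left(w \right)} = \frac{2 w}{5}$ ($D{\left(w \right)} = \frac{w + w}{0 + 5} = \frac{2 w}{5}$)
$\left(615 + - 17 D{\left(-1 \right)} \left(-1\right)\right) \left(2709 - 753\right) = \left(615 + - 17 \cdot \frac{2}{5} \left(-1\right) \left(-1\right)\right) \left(2709 - 753\right) = \left(615 + \left(-17\right) \left(- \frac{2}{5}\right) \left(-1\right)\right) 1956 = \left(615 + \frac{34}{5} \left(-1\right)\right) 1956 = \left(615 - \frac{34}{5}\right) 1956 = \frac{3041}{5} \cdot 1956 = \frac{5948196}{5}$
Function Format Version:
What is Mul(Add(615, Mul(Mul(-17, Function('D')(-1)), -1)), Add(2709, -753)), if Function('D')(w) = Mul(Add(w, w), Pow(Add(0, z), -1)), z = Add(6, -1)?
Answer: Rational(5948196, 5) ≈ 1.1896e+6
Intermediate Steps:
z = 5
Function('D')(w) = Mul(Rational(2, 5), w) (Function('D')(w) = Mul(Add(w, w), Pow(Add(0, 5), -1)) = Mul(Mul(2, w), Pow(5, -1)) = Mul(Mul(2, w), Rational(1, 5)) = Mul(Rational(2, 5), w))
Mul(Add(615, Mul(Mul(-17, Function('D')(-1)), -1)), Add(2709, -753)) = Mul(Add(615, Mul(Mul(-17, Mul(Rational(2, 5), -1)), -1)), Add(2709, -753)) = Mul(Add(615, Mul(Mul(-17, Rational(-2, 5)), -1)), 1956) = Mul(Add(615, Mul(Rational(34, 5), -1)), 1956) = Mul(Add(615, Rational(-34, 5)), 1956) = Mul(Rational(3041, 5), 1956) = Rational(5948196, 5)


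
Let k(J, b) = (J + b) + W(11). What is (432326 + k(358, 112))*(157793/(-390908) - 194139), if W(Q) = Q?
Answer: -32846002825486035/390908 ≈ -8.4025e+10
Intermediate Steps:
k(J, b) = 11 + J + b (k(J, b) = (J + b) + 11 = 11 + J + b)
(432326 + k(358, 112))*(157793/(-390908) - 194139) = (432326 + (11 + 358 + 112))*(157793/(-390908) - 194139) = (432326 + 481)*(157793*(-1/390908) - 194139) = 432807*(-157793/390908 - 194139) = 432807*(-75890646005/390908) = -32846002825486035/390908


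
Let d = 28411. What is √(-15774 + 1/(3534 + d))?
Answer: I*√16097099204405/31945 ≈ 125.59*I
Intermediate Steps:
√(-15774 + 1/(3534 + d)) = √(-15774 + 1/(3534 + 28411)) = √(-15774 + 1/31945) = √(-503900429/31945) = I*√16097099204405/31945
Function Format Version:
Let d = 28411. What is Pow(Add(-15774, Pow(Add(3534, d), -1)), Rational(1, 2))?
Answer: Mul(Rational(1, 31945), I, Pow(16097099204405, Rational(1, 2))) ≈ Mul(125.59, I)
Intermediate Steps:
Pow(Add(-15774, Pow(Add(3534, d), -1)), Rational(1, 2)) = Pow(Add(-15774, Pow(Add(3534, 28411), -1)), Rational(1, 2)) = Pow(Add(-15774, Pow(31945, -1)), Rational(1, 2)) = Pow(Add(-15774, Rational(1, 31945)), Rational(1, 2)) = Pow(Rational(-503900429, 31945), Rational(1, 2)) = Mul(Rational(1, 31945), I, Pow(16097099204405, Rational(1, 2)))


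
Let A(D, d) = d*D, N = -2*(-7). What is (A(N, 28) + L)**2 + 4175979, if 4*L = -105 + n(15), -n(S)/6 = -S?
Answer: 69227473/16 ≈ 4.3267e+6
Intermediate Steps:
N = 14
n(S) = 6*S (n(S) = -(-6)*S = 6*S)
L = -15/4 (L = (-105 + 6*15)/4 = (-105 + 90)/4 = (1/4)*(-15) = -15/4 ≈ -3.7500)
A(D, d) = D*d
(A(N, 28) + L)**2 + 4175979 = (14*28 - 15/4)**2 + 4175979 = (392 - 15/4)**2 + 4175979 = (1553/4)**2 + 4175979 = 2411809/16 + 4175979 = 69227473/16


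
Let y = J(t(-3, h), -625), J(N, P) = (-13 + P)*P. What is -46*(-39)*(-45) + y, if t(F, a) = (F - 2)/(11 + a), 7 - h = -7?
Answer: 318020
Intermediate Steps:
h = 14 (h = 7 - 1*(-7) = 7 + 7 = 14)
t(F, a) = (-2 + F)/(11 + a)
J(N, P) = P*(-13 + P)
y = 398750 (y = -625*(-13 - 625) = -625*(-638) = 398750)
-46*(-39)*(-45) + y = -46*(-39)*(-45) + 398750 = 1794*(-45) + 398750 = -80730 + 398750 = 318020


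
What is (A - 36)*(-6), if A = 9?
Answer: 162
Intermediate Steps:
(A - 36)*(-6) = (9 - 36)*(-6) = -27*(-6) = 162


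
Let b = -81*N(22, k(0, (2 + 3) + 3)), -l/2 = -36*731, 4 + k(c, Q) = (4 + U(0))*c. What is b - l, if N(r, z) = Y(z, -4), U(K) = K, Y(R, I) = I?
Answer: -52308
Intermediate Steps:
k(c, Q) = -4 + 4*c (k(c, Q) = -4 + (4 + 0)*c = -4 + 4*c)
N(r, z) = -4
l = 52632 (l = -(-72)*731 = -2*(-26316) = 52632)
b = 324 (b = -81*(-4) = 324)
b - l = 324 - 1*52632 = 324 - 52632 = -52308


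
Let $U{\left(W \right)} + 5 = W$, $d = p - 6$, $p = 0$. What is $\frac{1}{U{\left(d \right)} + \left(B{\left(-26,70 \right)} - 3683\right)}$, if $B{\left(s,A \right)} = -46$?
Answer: $- \frac{1}{3740} \approx -0.00026738$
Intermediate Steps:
$d = -6$ ($d = 0 - 6 = -6$)
$U{\left(W \right)} = -5 + W$
$\frac{1}{U{\left(d \right)} + \left(B{\left(-26,70 \right)} - 3683\right)} = \frac{1}{\left(-5 - 6\right) - 3729} = \frac{1}{-11 - 3729} = \frac{1}{-3740} = - \frac{1}{3740}$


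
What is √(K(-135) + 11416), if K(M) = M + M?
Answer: √11146 ≈ 105.57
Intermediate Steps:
K(M) = 2*M
√(K(-135) + 11416) = √(2*(-135) + 11416) = √(-270 + 11416) = √11146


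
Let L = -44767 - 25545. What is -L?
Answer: 70312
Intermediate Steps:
L = -70312
-L = -1*(-70312) = 70312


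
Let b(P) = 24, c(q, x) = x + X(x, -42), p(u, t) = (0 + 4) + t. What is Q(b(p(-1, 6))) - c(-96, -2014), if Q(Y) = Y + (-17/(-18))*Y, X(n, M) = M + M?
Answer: 6434/3 ≈ 2144.7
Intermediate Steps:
X(n, M) = 2*M
p(u, t) = 4 + t
c(q, x) = -84 + x (c(q, x) = x + 2*(-42) = x - 84 = -84 + x)
Q(Y) = 35*Y/18 (Q(Y) = Y + (-17*(-1/18))*Y = Y + 17*Y/18 = 35*Y/18)
Q(b(p(-1, 6))) - c(-96, -2014) = (35/18)*24 - (-84 - 2014) = 140/3 - 1*(-2098) = 140/3 + 2098 = 6434/3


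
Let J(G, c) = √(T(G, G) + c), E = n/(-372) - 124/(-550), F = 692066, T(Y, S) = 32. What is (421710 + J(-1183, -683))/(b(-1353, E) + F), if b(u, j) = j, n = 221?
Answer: 43140933000/70798314089 + 102300*I*√651/70798314089 ≈ 0.60935 + 3.6867e-5*I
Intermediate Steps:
E = -37711/102300 (E = 221/(-372) - 124/(-550) = 221*(-1/372) - 124*(-1/550) = -221/372 + 62/275 = -37711/102300 ≈ -0.36863)
J(G, c) = √(32 + c)
(421710 + J(-1183, -683))/(b(-1353, E) + F) = (421710 + √(32 - 683))/(-37711/102300 + 692066) = (421710 + √(-651))/(70798314089/102300) = (421710 + I*√651)*(102300/70798314089) = 43140933000/70798314089 + 102300*I*√651/70798314089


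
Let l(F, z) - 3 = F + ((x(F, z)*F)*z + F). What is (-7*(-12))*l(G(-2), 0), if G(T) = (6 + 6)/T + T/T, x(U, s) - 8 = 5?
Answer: -588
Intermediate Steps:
x(U, s) = 13 (x(U, s) = 8 + 5 = 13)
G(T) = 1 + 12/T (G(T) = 12/T + 1 = 1 + 12/T)
l(F, z) = 3 + 2*F + 13*F*z (l(F, z) = 3 + (F + ((13*F)*z + F)) = 3 + (F + (13*F*z + F)) = 3 + (F + (F + 13*F*z)) = 3 + (2*F + 13*F*z) = 3 + 2*F + 13*F*z)
(-7*(-12))*l(G(-2), 0) = (-7*(-12))*(3 + 2*((12 - 2)/(-2)) + 13*((12 - 2)/(-2))*0) = 84*(3 + 2*(-½*10) + 13*(-½*10)*0) = 84*(3 + 2*(-5) + 13*(-5)*0) = 84*(3 - 10 + 0) = 84*(-7) = -588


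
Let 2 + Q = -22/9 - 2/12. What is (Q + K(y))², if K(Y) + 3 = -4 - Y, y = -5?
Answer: 14161/324 ≈ 43.707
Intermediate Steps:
K(Y) = -7 - Y (K(Y) = -3 + (-4 - Y) = -7 - Y)
Q = -83/18 (Q = -2 + (-22/9 - 2/12) = -2 + (-22*⅑ - 2*1/12) = -2 + (-22/9 - ⅙) = -2 - 47/18 = -83/18 ≈ -4.6111)
(Q + K(y))² = (-83/18 + (-7 - 1*(-5)))² = (-83/18 + (-7 + 5))² = (-83/18 - 2)² = (-119/18)² = 14161/324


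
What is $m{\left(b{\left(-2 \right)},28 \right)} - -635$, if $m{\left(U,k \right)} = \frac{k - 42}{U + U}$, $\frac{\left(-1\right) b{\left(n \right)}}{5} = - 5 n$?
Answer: $\frac{31757}{50} \approx 635.14$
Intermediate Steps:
$b{\left(n \right)} = 25 n$ ($b{\left(n \right)} = - 5 \left(- 5 n\right) = 25 n$)
$m{\left(U,k \right)} = \frac{-42 + k}{2 U}$
$m{\left(b{\left(-2 \right)},28 \right)} - -635 = \frac{-42 + 28}{2 \cdot 25 \left(-2\right)} - -635 = \frac{1}{2} \frac{1}{-50} \left(-14\right) + 635 = \frac{1}{2} \left(- \frac{1}{50}\right) \left(-14\right) + 635 = \frac{7}{50} + 635 = \frac{31757}{50}$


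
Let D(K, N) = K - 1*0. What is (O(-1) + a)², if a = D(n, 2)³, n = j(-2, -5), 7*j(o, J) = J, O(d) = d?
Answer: 219024/117649 ≈ 1.8617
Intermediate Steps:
j(o, J) = J/7
n = -5/7 (n = (⅐)*(-5) = -5/7 ≈ -0.71429)
D(K, N) = K (D(K, N) = K + 0 = K)
a = -125/343 (a = (-5/7)³ = -125/343 ≈ -0.36443)
(O(-1) + a)² = (-1 - 125/343)² = (-468/343)² = 219024/117649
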